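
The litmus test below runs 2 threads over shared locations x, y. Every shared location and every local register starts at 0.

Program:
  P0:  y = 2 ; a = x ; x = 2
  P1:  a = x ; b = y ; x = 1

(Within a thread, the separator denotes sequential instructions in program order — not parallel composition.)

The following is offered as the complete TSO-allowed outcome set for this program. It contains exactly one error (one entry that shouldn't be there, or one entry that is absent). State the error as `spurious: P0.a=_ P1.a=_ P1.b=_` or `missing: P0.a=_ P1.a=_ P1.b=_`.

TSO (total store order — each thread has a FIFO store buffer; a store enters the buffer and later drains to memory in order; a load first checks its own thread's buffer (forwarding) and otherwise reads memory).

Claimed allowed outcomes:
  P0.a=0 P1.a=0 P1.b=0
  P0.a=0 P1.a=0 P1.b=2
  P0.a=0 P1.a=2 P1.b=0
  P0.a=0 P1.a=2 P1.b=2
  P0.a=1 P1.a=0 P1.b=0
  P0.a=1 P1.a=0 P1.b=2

spurious: P0.a=0 P1.a=2 P1.b=0

outcome vector order: (P0.a,P1.a,P1.b)
TSO: 5 outcomes — {000, 002, 022, 100, 102}
claimed∖TSO = {020}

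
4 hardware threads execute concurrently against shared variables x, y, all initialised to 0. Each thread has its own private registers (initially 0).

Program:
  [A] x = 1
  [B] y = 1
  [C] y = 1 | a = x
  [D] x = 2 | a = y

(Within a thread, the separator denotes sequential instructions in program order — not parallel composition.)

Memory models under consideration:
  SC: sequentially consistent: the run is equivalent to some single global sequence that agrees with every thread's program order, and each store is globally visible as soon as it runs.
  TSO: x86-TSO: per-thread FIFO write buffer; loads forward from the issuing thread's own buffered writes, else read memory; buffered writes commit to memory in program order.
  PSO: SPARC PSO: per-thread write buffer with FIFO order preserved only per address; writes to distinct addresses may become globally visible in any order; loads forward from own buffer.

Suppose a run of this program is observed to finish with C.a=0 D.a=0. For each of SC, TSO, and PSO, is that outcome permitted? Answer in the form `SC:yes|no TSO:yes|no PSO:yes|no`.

SC:no TSO:yes PSO:yes

outcome vector order: (C.a,D.a)
[SC] allowed = {<0 1>, <1 0>, <1 1>, <2 0>, <2 1>}
[TSO] allowed = {<0 0>, <0 1>, <1 0>, <1 1>, <2 0>, <2 1>}
[PSO] allowed = {<0 0>, <0 1>, <1 0>, <1 1>, <2 0>, <2 1>}
target <0 0> ∈ {TSO,PSO}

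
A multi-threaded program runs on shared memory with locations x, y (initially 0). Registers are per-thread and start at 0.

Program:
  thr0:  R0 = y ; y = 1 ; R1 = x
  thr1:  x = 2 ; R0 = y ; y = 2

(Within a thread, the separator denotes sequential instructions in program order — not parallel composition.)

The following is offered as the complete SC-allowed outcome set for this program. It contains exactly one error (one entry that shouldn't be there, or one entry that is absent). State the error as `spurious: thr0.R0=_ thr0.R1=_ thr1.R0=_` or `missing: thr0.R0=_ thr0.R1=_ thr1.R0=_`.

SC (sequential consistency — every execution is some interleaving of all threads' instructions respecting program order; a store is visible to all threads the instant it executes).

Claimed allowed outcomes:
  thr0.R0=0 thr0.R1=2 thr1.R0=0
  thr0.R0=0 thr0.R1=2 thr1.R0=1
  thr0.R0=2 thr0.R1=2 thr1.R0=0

missing: thr0.R0=0 thr0.R1=0 thr1.R0=1

outcome vector order: (thr0.R0,thr0.R1,thr1.R0)
under SC → (0,0,1); (0,2,0); (0,2,1); (2,2,0)
SC∖claimed = {(0,0,1)}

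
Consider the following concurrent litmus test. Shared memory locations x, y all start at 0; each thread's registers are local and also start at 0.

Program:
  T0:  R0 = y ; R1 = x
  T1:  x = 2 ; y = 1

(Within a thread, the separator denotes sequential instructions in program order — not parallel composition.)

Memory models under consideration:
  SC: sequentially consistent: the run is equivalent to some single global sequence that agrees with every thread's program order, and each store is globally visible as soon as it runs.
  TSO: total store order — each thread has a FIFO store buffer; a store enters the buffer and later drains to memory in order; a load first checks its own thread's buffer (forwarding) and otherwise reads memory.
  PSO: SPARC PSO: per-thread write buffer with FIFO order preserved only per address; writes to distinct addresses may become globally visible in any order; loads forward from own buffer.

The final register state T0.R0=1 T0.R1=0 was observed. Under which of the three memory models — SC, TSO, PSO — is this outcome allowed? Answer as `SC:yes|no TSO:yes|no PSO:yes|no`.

SC:no TSO:no PSO:yes

outcome vector order: (T0.R0,T0.R1)
SC: 3 outcomes — {(0,0) (0,2) (1,2)}
TSO: 3 outcomes — {(0,0) (0,2) (1,2)}
PSO: 4 outcomes — {(0,0) (0,2) (1,0) (1,2)}
target (1,0) ∈ {PSO}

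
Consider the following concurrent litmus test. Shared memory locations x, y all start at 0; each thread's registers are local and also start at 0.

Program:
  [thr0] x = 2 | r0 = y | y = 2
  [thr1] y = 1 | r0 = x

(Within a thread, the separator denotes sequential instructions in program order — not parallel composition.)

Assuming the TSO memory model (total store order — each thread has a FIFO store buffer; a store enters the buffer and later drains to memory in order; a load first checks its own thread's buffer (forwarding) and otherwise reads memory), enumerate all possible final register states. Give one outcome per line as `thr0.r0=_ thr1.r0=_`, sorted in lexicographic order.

outcome vector order: (thr0.r0,thr1.r0)
|TSO outcomes| = 4

thr0.r0=0 thr1.r0=0
thr0.r0=0 thr1.r0=2
thr0.r0=1 thr1.r0=0
thr0.r0=1 thr1.r0=2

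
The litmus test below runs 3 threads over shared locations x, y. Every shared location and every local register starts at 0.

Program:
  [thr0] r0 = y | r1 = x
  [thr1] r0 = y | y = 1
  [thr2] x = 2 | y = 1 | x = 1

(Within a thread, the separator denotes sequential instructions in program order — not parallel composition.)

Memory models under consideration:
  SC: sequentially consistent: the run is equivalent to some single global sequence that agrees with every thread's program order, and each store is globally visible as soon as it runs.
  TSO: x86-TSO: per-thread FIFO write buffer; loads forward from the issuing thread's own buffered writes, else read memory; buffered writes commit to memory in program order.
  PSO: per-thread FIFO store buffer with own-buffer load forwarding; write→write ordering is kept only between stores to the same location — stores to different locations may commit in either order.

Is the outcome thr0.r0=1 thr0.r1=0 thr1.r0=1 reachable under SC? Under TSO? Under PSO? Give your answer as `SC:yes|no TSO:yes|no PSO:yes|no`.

SC:no TSO:no PSO:yes

outcome vector order: (thr0.r0,thr0.r1,thr1.r0)
SC (11): 0/0/0; 0/0/1; 0/1/0; 0/1/1; 0/2/0; 0/2/1; 1/0/0; 1/1/0; 1/1/1; 1/2/0; 1/2/1
TSO (11): 0/0/0; 0/0/1; 0/1/0; 0/1/1; 0/2/0; 0/2/1; 1/0/0; 1/1/0; 1/1/1; 1/2/0; 1/2/1
PSO (12): 0/0/0; 0/0/1; 0/1/0; 0/1/1; 0/2/0; 0/2/1; 1/0/0; 1/0/1; 1/1/0; 1/1/1; 1/2/0; 1/2/1
target 1/0/1 ∈ {PSO}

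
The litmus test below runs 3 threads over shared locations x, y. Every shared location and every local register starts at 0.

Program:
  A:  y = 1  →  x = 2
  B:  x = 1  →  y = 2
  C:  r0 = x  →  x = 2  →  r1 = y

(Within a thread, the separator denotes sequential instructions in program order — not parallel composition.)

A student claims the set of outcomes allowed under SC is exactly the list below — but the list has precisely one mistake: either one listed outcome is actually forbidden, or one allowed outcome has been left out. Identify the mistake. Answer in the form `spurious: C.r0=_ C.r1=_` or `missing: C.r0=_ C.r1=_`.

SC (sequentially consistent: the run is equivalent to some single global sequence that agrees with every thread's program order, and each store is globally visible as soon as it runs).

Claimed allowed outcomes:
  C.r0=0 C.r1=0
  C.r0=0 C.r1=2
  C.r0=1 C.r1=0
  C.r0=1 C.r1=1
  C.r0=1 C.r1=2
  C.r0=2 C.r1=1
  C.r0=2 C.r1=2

missing: C.r0=0 C.r1=1

outcome vector order: (C.r0,C.r1)
SC: 8 outcomes — {<0 0> <0 1> <0 2> <1 0> <1 1> <1 2> <2 1> <2 2>}
SC∖claimed = {<0 1>}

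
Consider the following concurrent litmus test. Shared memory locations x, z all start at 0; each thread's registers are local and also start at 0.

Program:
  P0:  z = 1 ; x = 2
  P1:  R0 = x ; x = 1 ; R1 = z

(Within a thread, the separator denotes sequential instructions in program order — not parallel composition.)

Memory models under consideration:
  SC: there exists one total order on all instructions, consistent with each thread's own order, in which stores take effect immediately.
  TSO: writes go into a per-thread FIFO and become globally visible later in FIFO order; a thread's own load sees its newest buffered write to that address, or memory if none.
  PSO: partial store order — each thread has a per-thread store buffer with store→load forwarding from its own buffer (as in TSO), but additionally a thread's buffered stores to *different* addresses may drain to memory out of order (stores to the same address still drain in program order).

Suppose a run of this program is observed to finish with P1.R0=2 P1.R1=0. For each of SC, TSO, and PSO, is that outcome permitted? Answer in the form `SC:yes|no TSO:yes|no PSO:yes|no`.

outcome vector order: (P1.R0,P1.R1)
SC: 3 outcomes — {<0 0>, <0 1>, <2 1>}
TSO: 3 outcomes — {<0 0>, <0 1>, <2 1>}
PSO: 4 outcomes — {<0 0>, <0 1>, <2 0>, <2 1>}
target <2 0> ∈ {PSO}

SC:no TSO:no PSO:yes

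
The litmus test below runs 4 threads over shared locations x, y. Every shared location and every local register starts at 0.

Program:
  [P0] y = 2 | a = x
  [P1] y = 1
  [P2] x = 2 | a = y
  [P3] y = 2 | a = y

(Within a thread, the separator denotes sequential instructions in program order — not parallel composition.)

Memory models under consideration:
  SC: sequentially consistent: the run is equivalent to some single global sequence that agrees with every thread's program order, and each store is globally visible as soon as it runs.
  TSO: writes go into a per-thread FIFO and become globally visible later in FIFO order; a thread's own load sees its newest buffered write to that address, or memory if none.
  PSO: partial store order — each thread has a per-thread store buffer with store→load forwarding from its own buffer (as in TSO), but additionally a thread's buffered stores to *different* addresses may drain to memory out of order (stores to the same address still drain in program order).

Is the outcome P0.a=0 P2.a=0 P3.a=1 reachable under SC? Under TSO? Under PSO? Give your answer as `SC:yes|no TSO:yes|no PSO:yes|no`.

outcome vector order: (P0.a,P2.a,P3.a)
under SC → 0/1/1 0/1/2 0/2/1 0/2/2 2/0/1 2/0/2 2/1/1 2/1/2 2/2/1 2/2/2
under TSO → 0/0/1 0/0/2 0/1/1 0/1/2 0/2/1 0/2/2 2/0/1 2/0/2 2/1/1 2/1/2 2/2/1 2/2/2
under PSO → 0/0/1 0/0/2 0/1/1 0/1/2 0/2/1 0/2/2 2/0/1 2/0/2 2/1/1 2/1/2 2/2/1 2/2/2
target 0/0/1 ∈ {TSO,PSO}

SC:no TSO:yes PSO:yes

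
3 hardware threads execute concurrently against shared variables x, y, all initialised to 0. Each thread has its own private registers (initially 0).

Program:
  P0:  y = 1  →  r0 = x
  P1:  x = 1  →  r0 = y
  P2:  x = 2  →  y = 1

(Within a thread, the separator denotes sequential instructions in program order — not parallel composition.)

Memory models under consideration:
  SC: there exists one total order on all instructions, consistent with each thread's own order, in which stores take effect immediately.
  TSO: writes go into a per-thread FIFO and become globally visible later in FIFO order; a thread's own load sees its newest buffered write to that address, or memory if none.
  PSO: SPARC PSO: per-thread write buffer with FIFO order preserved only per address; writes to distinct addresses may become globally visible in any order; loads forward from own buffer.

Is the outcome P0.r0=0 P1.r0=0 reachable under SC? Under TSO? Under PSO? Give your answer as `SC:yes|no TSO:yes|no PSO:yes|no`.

SC:no TSO:yes PSO:yes

outcome vector order: (P0.r0,P1.r0)
under SC → 01 10 11 20 21
under TSO → 00 01 10 11 20 21
under PSO → 00 01 10 11 20 21
target 00 ∈ {TSO,PSO}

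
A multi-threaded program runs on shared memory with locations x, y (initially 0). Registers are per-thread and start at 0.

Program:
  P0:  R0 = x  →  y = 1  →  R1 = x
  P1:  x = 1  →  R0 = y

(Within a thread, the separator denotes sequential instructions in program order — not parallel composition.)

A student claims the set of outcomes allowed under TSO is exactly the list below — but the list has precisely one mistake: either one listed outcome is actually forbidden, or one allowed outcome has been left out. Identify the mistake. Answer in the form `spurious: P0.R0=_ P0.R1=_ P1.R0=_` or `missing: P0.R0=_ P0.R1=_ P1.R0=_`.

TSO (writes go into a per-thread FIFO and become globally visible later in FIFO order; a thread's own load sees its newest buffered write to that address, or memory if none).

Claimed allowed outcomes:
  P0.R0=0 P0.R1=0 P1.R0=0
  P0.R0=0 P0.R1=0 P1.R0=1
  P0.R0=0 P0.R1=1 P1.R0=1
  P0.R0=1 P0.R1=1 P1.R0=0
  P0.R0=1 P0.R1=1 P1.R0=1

outcome vector order: (P0.R0,P0.R1,P1.R0)
under TSO → 000; 001; 010; 011; 110; 111
TSO∖claimed = {010}

missing: P0.R0=0 P0.R1=1 P1.R0=0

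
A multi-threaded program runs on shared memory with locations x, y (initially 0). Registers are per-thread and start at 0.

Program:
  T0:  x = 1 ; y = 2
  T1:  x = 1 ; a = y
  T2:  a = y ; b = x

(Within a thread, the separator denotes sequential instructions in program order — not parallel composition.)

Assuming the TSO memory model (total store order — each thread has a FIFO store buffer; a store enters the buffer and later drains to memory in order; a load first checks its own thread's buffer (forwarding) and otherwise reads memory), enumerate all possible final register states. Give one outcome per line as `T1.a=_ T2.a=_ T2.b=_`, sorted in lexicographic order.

T1.a=0 T2.a=0 T2.b=0
T1.a=0 T2.a=0 T2.b=1
T1.a=0 T2.a=2 T2.b=1
T1.a=2 T2.a=0 T2.b=0
T1.a=2 T2.a=0 T2.b=1
T1.a=2 T2.a=2 T2.b=1

outcome vector order: (T1.a,T2.a,T2.b)
|TSO outcomes| = 6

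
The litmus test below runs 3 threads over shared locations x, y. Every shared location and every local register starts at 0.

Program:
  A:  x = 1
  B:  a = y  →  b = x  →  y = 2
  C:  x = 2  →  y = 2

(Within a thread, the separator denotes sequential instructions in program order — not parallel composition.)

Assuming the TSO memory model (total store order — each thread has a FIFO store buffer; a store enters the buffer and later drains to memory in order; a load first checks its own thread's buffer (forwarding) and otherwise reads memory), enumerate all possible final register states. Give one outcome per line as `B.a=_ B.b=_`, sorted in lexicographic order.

outcome vector order: (B.a,B.b)
|TSO outcomes| = 5

B.a=0 B.b=0
B.a=0 B.b=1
B.a=0 B.b=2
B.a=2 B.b=1
B.a=2 B.b=2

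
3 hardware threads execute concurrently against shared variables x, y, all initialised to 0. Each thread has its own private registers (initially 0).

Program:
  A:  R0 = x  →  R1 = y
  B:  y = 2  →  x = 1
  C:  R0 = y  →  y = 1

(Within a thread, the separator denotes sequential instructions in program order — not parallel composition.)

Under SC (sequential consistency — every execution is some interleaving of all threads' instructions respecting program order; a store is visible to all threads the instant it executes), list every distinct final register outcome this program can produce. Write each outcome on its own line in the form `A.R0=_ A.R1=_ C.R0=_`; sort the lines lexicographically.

A.R0=0 A.R1=0 C.R0=0
A.R0=0 A.R1=0 C.R0=2
A.R0=0 A.R1=1 C.R0=0
A.R0=0 A.R1=1 C.R0=2
A.R0=0 A.R1=2 C.R0=0
A.R0=0 A.R1=2 C.R0=2
A.R0=1 A.R1=1 C.R0=0
A.R0=1 A.R1=1 C.R0=2
A.R0=1 A.R1=2 C.R0=0
A.R0=1 A.R1=2 C.R0=2

outcome vector order: (A.R0,A.R1,C.R0)
|SC outcomes| = 10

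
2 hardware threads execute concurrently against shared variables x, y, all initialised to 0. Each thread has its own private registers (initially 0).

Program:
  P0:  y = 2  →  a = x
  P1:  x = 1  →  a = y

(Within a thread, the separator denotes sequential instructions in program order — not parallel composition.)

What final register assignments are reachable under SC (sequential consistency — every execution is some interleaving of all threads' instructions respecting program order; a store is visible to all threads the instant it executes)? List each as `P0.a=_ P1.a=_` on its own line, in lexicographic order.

P0.a=0 P1.a=2
P0.a=1 P1.a=0
P0.a=1 P1.a=2

outcome vector order: (P0.a,P1.a)
|SC outcomes| = 3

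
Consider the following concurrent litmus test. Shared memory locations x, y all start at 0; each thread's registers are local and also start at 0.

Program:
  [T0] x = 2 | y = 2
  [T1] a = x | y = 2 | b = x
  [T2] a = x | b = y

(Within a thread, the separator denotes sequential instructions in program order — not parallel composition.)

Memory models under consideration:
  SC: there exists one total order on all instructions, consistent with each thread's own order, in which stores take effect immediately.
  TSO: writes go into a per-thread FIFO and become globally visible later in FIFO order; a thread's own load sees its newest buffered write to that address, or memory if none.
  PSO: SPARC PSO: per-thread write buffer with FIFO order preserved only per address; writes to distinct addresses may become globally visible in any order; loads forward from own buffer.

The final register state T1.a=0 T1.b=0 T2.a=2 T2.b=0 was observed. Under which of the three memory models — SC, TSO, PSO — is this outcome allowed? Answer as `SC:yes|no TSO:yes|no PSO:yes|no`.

outcome vector order: (T1.a,T1.b,T2.a,T2.b)
SC: 11 outcomes — {0/0/0/0 0/0/0/2 0/0/2/2 0/2/0/0 0/2/0/2 0/2/2/0 0/2/2/2 2/2/0/0 2/2/0/2 2/2/2/0 2/2/2/2}
TSO: 12 outcomes — {0/0/0/0 0/0/0/2 0/0/2/0 0/0/2/2 0/2/0/0 0/2/0/2 0/2/2/0 0/2/2/2 2/2/0/0 2/2/0/2 2/2/2/0 2/2/2/2}
PSO: 12 outcomes — {0/0/0/0 0/0/0/2 0/0/2/0 0/0/2/2 0/2/0/0 0/2/0/2 0/2/2/0 0/2/2/2 2/2/0/0 2/2/0/2 2/2/2/0 2/2/2/2}
target 0/0/2/0 ∈ {TSO,PSO}

SC:no TSO:yes PSO:yes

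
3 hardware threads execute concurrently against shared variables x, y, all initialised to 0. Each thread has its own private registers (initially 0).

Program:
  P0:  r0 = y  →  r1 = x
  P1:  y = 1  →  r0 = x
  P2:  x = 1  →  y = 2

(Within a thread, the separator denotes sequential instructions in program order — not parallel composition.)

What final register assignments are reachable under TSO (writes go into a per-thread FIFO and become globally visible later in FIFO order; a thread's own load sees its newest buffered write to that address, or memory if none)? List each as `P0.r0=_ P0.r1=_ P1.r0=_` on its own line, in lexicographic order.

outcome vector order: (P0.r0,P0.r1,P1.r0)
|TSO outcomes| = 10

P0.r0=0 P0.r1=0 P1.r0=0
P0.r0=0 P0.r1=0 P1.r0=1
P0.r0=0 P0.r1=1 P1.r0=0
P0.r0=0 P0.r1=1 P1.r0=1
P0.r0=1 P0.r1=0 P1.r0=0
P0.r0=1 P0.r1=0 P1.r0=1
P0.r0=1 P0.r1=1 P1.r0=0
P0.r0=1 P0.r1=1 P1.r0=1
P0.r0=2 P0.r1=1 P1.r0=0
P0.r0=2 P0.r1=1 P1.r0=1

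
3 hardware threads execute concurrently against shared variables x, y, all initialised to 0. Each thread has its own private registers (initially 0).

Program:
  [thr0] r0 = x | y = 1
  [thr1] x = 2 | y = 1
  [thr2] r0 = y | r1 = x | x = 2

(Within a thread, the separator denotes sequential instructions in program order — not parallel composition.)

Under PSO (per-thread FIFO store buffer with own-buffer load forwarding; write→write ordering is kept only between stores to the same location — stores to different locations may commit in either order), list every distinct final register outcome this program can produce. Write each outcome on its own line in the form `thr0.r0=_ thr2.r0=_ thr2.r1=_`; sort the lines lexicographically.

thr0.r0=0 thr2.r0=0 thr2.r1=0
thr0.r0=0 thr2.r0=0 thr2.r1=2
thr0.r0=0 thr2.r0=1 thr2.r1=0
thr0.r0=0 thr2.r0=1 thr2.r1=2
thr0.r0=2 thr2.r0=0 thr2.r1=0
thr0.r0=2 thr2.r0=0 thr2.r1=2
thr0.r0=2 thr2.r0=1 thr2.r1=0
thr0.r0=2 thr2.r0=1 thr2.r1=2

outcome vector order: (thr0.r0,thr2.r0,thr2.r1)
|PSO outcomes| = 8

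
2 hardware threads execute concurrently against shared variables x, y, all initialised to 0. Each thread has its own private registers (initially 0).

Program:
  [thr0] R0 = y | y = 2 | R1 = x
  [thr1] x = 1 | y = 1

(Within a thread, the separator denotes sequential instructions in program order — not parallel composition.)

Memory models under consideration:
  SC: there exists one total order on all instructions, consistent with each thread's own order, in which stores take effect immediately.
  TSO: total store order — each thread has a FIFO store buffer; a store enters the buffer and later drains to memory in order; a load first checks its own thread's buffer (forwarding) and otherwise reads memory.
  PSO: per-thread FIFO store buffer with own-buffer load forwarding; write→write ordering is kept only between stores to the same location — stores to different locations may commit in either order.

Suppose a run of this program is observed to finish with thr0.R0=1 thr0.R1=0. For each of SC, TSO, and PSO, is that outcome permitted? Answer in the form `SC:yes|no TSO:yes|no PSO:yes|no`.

outcome vector order: (thr0.R0,thr0.R1)
[SC] allowed = {0/0, 0/1, 1/1}
[TSO] allowed = {0/0, 0/1, 1/1}
[PSO] allowed = {0/0, 0/1, 1/0, 1/1}
target 1/0 ∈ {PSO}

SC:no TSO:no PSO:yes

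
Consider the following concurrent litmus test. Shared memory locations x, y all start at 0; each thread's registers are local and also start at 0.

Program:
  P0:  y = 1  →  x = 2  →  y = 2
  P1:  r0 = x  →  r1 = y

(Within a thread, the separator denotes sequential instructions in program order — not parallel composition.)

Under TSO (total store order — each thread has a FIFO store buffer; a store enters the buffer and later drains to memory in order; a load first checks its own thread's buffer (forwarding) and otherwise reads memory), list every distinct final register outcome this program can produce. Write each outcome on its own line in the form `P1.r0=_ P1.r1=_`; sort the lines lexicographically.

outcome vector order: (P1.r0,P1.r1)
|TSO outcomes| = 5

P1.r0=0 P1.r1=0
P1.r0=0 P1.r1=1
P1.r0=0 P1.r1=2
P1.r0=2 P1.r1=1
P1.r0=2 P1.r1=2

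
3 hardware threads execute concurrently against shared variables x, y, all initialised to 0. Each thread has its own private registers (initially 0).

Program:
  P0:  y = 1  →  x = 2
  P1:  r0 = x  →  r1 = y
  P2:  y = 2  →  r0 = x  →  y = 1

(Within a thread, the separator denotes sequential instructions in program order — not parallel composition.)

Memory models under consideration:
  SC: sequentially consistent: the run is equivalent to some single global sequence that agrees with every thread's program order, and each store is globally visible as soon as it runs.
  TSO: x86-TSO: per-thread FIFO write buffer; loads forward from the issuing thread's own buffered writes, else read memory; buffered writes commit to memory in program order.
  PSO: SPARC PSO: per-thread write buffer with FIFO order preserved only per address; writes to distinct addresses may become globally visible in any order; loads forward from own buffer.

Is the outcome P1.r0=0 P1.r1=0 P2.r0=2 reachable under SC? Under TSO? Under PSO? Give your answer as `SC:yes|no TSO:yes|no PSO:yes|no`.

SC:yes TSO:yes PSO:yes

outcome vector order: (P1.r0,P1.r1,P2.r0)
SC: 10 outcomes — {0/0/0, 0/0/2, 0/1/0, 0/1/2, 0/2/0, 0/2/2, 2/1/0, 2/1/2, 2/2/0, 2/2/2}
TSO: 10 outcomes — {0/0/0, 0/0/2, 0/1/0, 0/1/2, 0/2/0, 0/2/2, 2/1/0, 2/1/2, 2/2/0, 2/2/2}
PSO: 12 outcomes — {0/0/0, 0/0/2, 0/1/0, 0/1/2, 0/2/0, 0/2/2, 2/0/0, 2/0/2, 2/1/0, 2/1/2, 2/2/0, 2/2/2}
target 0/0/2 ∈ {SC,TSO,PSO}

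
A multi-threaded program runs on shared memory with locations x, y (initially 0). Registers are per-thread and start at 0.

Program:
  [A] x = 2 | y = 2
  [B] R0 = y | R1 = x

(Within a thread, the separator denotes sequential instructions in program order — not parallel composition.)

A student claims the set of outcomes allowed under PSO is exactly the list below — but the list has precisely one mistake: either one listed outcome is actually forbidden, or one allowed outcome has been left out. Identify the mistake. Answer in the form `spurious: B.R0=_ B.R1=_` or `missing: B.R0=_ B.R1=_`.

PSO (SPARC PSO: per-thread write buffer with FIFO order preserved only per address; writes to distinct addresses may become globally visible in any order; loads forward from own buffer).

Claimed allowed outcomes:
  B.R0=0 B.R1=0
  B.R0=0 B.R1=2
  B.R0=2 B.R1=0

missing: B.R0=2 B.R1=2

outcome vector order: (B.R0,B.R1)
PSO: 4 outcomes — {0/0; 0/2; 2/0; 2/2}
PSO∖claimed = {2/2}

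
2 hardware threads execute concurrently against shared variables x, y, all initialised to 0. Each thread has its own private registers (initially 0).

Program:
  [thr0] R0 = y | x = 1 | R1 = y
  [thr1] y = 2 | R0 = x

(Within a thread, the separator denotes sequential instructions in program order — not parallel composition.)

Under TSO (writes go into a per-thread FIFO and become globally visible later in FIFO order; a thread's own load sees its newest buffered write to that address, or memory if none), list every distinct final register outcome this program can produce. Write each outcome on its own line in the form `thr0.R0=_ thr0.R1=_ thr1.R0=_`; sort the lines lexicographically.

thr0.R0=0 thr0.R1=0 thr1.R0=0
thr0.R0=0 thr0.R1=0 thr1.R0=1
thr0.R0=0 thr0.R1=2 thr1.R0=0
thr0.R0=0 thr0.R1=2 thr1.R0=1
thr0.R0=2 thr0.R1=2 thr1.R0=0
thr0.R0=2 thr0.R1=2 thr1.R0=1

outcome vector order: (thr0.R0,thr0.R1,thr1.R0)
|TSO outcomes| = 6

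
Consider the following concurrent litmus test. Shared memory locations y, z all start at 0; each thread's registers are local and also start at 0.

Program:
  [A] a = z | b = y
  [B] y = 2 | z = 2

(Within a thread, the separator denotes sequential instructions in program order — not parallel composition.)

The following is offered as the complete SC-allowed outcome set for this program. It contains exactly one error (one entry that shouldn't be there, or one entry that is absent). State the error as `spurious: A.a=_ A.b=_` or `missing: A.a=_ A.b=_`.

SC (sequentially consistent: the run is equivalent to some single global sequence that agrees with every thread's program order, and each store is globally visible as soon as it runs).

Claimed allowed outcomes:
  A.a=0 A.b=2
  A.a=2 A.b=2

outcome vector order: (A.a,A.b)
under SC → <0 0> <0 2> <2 2>
SC∖claimed = {<0 0>}

missing: A.a=0 A.b=0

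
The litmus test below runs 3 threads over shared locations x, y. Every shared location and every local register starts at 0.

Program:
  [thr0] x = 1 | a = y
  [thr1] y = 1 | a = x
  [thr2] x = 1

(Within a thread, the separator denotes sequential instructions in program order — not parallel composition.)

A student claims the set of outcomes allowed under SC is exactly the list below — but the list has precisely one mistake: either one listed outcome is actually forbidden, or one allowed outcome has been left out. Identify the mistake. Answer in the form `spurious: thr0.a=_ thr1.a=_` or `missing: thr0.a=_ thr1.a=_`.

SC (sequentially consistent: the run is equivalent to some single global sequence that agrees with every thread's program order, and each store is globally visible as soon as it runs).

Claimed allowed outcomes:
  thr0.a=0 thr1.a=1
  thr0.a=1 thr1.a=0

missing: thr0.a=1 thr1.a=1

outcome vector order: (thr0.a,thr1.a)
SC (3): (0,1); (1,0); (1,1)
SC∖claimed = {(1,1)}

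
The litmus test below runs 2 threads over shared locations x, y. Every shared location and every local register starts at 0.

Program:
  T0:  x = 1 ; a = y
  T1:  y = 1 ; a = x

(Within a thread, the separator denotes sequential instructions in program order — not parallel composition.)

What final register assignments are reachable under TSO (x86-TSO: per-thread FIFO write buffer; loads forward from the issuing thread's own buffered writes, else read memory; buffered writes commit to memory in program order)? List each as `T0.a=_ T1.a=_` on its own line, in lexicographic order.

outcome vector order: (T0.a,T1.a)
|TSO outcomes| = 4

T0.a=0 T1.a=0
T0.a=0 T1.a=1
T0.a=1 T1.a=0
T0.a=1 T1.a=1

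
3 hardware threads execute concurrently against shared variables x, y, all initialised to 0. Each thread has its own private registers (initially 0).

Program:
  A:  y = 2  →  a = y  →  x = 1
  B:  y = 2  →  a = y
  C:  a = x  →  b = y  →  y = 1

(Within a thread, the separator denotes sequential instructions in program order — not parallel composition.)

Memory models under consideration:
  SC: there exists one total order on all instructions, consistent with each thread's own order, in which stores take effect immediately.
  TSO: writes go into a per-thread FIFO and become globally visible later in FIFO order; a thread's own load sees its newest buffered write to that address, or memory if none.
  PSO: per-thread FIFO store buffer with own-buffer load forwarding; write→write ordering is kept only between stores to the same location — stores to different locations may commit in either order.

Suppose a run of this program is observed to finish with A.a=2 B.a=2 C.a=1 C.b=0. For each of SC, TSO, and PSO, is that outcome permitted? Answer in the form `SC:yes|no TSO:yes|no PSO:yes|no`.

SC:no TSO:no PSO:yes

outcome vector order: (A.a,B.a,C.a,C.b)
SC (10): <1 1 0 0> <1 1 0 2> <1 2 0 0> <1 2 0 2> <2 1 0 0> <2 1 0 2> <2 1 1 2> <2 2 0 0> <2 2 0 2> <2 2 1 2>
TSO (10): <1 1 0 0> <1 1 0 2> <1 2 0 0> <1 2 0 2> <2 1 0 0> <2 1 0 2> <2 1 1 2> <2 2 0 0> <2 2 0 2> <2 2 1 2>
PSO (12): <1 1 0 0> <1 1 0 2> <1 2 0 0> <1 2 0 2> <2 1 0 0> <2 1 0 2> <2 1 1 0> <2 1 1 2> <2 2 0 0> <2 2 0 2> <2 2 1 0> <2 2 1 2>
target <2 2 1 0> ∈ {PSO}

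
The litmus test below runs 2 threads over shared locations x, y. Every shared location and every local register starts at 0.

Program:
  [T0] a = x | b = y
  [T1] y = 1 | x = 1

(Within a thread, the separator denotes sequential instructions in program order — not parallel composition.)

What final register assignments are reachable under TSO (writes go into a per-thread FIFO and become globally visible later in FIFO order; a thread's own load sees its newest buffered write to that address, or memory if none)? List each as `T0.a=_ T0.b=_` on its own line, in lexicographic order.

T0.a=0 T0.b=0
T0.a=0 T0.b=1
T0.a=1 T0.b=1

outcome vector order: (T0.a,T0.b)
|TSO outcomes| = 3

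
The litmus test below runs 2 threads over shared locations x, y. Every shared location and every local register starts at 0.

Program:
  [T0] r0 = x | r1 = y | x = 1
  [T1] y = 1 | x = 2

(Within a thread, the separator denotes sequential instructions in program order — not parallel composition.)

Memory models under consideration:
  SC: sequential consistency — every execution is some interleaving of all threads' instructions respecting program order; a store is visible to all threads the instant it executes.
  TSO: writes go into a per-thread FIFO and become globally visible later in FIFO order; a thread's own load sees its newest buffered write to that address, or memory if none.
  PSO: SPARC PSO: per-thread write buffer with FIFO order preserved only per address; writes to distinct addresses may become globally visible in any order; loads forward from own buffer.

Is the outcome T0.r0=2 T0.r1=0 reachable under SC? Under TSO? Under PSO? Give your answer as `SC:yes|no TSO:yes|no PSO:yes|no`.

outcome vector order: (T0.r0,T0.r1)
under SC → 00 01 21
under TSO → 00 01 21
under PSO → 00 01 20 21
target 20 ∈ {PSO}

SC:no TSO:no PSO:yes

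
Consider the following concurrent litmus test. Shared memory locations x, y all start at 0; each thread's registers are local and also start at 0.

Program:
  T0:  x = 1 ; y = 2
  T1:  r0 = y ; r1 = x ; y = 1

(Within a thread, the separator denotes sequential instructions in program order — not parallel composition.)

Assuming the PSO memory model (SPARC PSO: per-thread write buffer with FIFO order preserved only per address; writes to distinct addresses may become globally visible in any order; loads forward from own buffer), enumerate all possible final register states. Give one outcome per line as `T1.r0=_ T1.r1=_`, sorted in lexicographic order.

T1.r0=0 T1.r1=0
T1.r0=0 T1.r1=1
T1.r0=2 T1.r1=0
T1.r0=2 T1.r1=1

outcome vector order: (T1.r0,T1.r1)
|PSO outcomes| = 4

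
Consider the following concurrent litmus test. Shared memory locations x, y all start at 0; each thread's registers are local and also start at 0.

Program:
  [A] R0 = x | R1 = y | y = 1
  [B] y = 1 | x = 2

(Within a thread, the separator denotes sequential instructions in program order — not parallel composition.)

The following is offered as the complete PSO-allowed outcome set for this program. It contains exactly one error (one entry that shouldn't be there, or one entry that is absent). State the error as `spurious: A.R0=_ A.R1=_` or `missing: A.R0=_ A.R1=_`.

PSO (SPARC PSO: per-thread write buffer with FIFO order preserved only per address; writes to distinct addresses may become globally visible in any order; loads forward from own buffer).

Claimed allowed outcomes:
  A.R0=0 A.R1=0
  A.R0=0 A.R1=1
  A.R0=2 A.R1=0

missing: A.R0=2 A.R1=1

outcome vector order: (A.R0,A.R1)
under PSO → <0 0>, <0 1>, <2 0>, <2 1>
PSO∖claimed = {<2 1>}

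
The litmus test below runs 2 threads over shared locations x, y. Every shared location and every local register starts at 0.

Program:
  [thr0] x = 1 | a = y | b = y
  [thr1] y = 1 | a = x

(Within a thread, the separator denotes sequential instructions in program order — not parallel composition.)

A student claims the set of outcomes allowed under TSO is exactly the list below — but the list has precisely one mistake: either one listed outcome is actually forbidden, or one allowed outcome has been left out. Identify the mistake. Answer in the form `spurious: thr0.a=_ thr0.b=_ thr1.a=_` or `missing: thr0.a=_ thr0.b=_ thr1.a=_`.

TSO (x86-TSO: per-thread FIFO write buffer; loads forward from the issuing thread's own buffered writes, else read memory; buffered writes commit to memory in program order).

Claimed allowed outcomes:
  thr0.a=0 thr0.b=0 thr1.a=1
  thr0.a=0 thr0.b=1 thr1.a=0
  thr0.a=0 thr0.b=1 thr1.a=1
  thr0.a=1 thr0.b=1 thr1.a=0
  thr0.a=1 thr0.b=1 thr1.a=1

outcome vector order: (thr0.a,thr0.b,thr1.a)
under TSO → <0 0 0>; <0 0 1>; <0 1 0>; <0 1 1>; <1 1 0>; <1 1 1>
TSO∖claimed = {<0 0 0>}

missing: thr0.a=0 thr0.b=0 thr1.a=0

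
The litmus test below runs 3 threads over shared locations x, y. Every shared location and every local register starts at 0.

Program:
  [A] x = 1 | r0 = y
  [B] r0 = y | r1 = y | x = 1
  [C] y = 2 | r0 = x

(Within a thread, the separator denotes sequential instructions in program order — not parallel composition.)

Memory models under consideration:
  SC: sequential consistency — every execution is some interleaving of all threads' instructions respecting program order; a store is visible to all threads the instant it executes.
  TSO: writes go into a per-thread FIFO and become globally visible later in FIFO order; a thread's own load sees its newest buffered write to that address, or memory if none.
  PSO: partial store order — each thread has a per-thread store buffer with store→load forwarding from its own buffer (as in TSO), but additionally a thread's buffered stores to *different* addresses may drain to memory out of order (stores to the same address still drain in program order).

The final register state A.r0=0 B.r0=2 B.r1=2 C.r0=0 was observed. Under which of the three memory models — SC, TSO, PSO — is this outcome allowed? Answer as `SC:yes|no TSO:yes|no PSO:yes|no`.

SC:no TSO:yes PSO:yes

outcome vector order: (A.r0,B.r0,B.r1,C.r0)
SC: 9 outcomes — {0001; 0021; 0221; 2000; 2001; 2020; 2021; 2220; 2221}
TSO: 12 outcomes — {0000; 0001; 0020; 0021; 0220; 0221; 2000; 2001; 2020; 2021; 2220; 2221}
PSO: 12 outcomes — {0000; 0001; 0020; 0021; 0220; 0221; 2000; 2001; 2020; 2021; 2220; 2221}
target 0220 ∈ {TSO,PSO}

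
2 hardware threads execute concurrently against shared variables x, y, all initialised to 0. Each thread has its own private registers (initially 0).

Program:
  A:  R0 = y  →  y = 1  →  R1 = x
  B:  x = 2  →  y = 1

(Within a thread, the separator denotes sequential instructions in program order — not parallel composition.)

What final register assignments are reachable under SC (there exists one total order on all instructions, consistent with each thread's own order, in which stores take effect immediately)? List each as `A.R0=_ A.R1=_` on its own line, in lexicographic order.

outcome vector order: (A.R0,A.R1)
|SC outcomes| = 3

A.R0=0 A.R1=0
A.R0=0 A.R1=2
A.R0=1 A.R1=2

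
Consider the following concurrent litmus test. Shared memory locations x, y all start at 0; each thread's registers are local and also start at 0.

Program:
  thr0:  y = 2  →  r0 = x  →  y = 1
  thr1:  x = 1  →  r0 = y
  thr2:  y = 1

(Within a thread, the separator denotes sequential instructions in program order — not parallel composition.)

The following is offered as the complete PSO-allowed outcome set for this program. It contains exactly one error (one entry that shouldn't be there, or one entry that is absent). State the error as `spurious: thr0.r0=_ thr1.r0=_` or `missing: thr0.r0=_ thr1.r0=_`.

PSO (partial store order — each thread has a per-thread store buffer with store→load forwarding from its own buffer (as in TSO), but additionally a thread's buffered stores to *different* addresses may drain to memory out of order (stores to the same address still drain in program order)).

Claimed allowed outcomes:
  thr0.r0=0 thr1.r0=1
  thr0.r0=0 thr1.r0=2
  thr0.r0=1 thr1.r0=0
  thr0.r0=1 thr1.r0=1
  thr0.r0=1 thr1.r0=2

missing: thr0.r0=0 thr1.r0=0

outcome vector order: (thr0.r0,thr1.r0)
[PSO] allowed = {00, 01, 02, 10, 11, 12}
PSO∖claimed = {00}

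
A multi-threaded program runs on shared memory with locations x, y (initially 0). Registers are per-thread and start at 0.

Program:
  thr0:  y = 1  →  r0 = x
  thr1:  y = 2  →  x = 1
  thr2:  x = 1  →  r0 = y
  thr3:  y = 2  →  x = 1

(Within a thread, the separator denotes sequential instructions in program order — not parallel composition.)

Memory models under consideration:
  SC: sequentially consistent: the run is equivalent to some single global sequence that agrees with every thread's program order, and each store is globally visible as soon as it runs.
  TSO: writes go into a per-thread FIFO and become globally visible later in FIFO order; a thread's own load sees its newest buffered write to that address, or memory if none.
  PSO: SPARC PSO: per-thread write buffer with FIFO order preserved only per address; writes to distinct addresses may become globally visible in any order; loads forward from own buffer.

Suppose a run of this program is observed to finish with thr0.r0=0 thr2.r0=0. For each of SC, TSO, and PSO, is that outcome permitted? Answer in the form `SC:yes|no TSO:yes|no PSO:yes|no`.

outcome vector order: (thr0.r0,thr2.r0)
[SC] allowed = {01; 02; 10; 11; 12}
[TSO] allowed = {00; 01; 02; 10; 11; 12}
[PSO] allowed = {00; 01; 02; 10; 11; 12}
target 00 ∈ {TSO,PSO}

SC:no TSO:yes PSO:yes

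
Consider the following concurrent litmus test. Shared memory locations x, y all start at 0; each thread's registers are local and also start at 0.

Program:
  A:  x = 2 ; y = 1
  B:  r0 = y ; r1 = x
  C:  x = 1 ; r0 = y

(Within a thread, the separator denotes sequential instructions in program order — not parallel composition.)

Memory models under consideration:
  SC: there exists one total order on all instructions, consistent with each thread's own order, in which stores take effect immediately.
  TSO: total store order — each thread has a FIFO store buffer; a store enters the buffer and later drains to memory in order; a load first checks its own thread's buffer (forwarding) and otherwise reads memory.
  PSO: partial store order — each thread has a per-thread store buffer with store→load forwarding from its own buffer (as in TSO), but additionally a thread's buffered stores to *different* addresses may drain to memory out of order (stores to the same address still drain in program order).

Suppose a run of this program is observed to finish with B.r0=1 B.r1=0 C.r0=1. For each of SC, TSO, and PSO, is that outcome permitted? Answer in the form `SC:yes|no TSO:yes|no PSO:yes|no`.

outcome vector order: (B.r0,B.r1,C.r0)
[SC] allowed = {<0 0 0>; <0 0 1>; <0 1 0>; <0 1 1>; <0 2 0>; <0 2 1>; <1 1 0>; <1 1 1>; <1 2 0>; <1 2 1>}
[TSO] allowed = {<0 0 0>; <0 0 1>; <0 1 0>; <0 1 1>; <0 2 0>; <0 2 1>; <1 1 0>; <1 1 1>; <1 2 0>; <1 2 1>}
[PSO] allowed = {<0 0 0>; <0 0 1>; <0 1 0>; <0 1 1>; <0 2 0>; <0 2 1>; <1 0 0>; <1 0 1>; <1 1 0>; <1 1 1>; <1 2 0>; <1 2 1>}
target <1 0 1> ∈ {PSO}

SC:no TSO:no PSO:yes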